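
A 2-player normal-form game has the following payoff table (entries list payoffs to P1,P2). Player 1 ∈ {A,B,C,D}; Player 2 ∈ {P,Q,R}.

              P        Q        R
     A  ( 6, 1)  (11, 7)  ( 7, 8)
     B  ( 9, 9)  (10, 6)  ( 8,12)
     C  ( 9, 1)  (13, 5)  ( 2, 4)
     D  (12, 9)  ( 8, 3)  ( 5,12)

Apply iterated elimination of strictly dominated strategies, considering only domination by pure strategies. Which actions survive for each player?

IESDS → P1:{A,B,C} P2:{Q,R}

P2 drop P (R beats it: A:8>1 B:12>9 C:4>1 D:12>9)
P1 drop D (A beats it: Q:11>8 R:7>5)
P1→{A,B,C} P2→{Q,R}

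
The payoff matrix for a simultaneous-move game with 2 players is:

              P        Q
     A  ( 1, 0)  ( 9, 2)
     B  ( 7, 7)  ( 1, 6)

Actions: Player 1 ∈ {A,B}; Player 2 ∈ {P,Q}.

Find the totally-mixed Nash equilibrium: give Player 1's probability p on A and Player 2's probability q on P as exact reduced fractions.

p=1/3, q=4/7

P1 indiff ⇒ q·1+(1-q)·9 = q·7+(1-q)·1 ⇒ q(-6) = (1-q)(-8) ⇒ q = 4/7
P2 indiff ⇒ p·0+(1-p)·7 = p·2+(1-p)·6 ⇒ p(-2) = (1-p)(-1) ⇒ p = 1/3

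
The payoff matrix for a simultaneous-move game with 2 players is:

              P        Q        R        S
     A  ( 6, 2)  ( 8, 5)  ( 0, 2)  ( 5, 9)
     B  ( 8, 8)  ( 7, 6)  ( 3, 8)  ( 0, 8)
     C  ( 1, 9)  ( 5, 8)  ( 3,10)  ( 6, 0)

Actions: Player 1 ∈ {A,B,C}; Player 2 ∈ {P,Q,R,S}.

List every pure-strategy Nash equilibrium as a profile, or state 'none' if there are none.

NE set: (B,P), (B,R), (C,R)

(A,P): not NE [P1→B gives 8>6; P2→S gives 9>2]
(A,Q): not NE [P2→S gives 9>5]
(A,R): not NE [P1→C gives 3>0; P2→S gives 9>2]
(A,S): not NE [P1→C gives 6>5]
(B,P): NE
(B,Q): not NE [P1→A gives 8>7; P2→S gives 8>6]
(B,R): NE
(B,S): not NE [P1→C gives 6>0]
(C,P): not NE [P1→B gives 8>1; P2→R gives 10>9]
(C,Q): not NE [P1→A gives 8>5; P2→R gives 10>8]
(C,R): NE
(C,S): not NE [P2→R gives 10>0]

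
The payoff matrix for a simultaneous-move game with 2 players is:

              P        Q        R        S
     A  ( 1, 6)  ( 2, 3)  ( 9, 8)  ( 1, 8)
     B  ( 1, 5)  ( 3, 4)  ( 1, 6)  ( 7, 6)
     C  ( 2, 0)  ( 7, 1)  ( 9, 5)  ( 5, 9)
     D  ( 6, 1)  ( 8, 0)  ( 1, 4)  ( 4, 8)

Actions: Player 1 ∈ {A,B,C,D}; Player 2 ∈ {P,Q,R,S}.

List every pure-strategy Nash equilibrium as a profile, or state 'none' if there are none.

PSNE = {(A,R), (B,S)}

(A,P): not NE [P1→D gives 6>1; P2→S gives 8>6]
(A,Q): not NE [P1→D gives 8>2; P2→S gives 8>3]
(A,R): NE
(A,S): not NE [P1→B gives 7>1]
(B,P): not NE [P1→D gives 6>1; P2→S gives 6>5]
(B,Q): not NE [P1→D gives 8>3; P2→S gives 6>4]
(B,R): not NE [P1→C gives 9>1]
(B,S): NE
(C,P): not NE [P1→D gives 6>2; P2→S gives 9>0]
(C,Q): not NE [P1→D gives 8>7; P2→S gives 9>1]
(C,R): not NE [P2→S gives 9>5]
(C,S): not NE [P1→B gives 7>5]
(D,P): not NE [P2→S gives 8>1]
(D,Q): not NE [P2→S gives 8>0]
(D,R): not NE [P1→C gives 9>1; P2→S gives 8>4]
(D,S): not NE [P1→B gives 7>4]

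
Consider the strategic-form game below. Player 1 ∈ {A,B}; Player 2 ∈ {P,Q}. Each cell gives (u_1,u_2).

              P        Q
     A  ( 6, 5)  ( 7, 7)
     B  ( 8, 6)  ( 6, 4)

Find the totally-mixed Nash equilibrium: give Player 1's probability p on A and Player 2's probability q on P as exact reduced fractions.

P1 indiff ⇒ q·6+(1-q)·7 = q·8+(1-q)·6 ⇒ q(-2) = (1-q)(-1) ⇒ q = 1/3
P2 indiff ⇒ p·5+(1-p)·6 = p·7+(1-p)·4 ⇒ p(-2) = (1-p)(-2) ⇒ p = 1/2

P1 mixes 1/2 on A; P2 mixes 1/3 on P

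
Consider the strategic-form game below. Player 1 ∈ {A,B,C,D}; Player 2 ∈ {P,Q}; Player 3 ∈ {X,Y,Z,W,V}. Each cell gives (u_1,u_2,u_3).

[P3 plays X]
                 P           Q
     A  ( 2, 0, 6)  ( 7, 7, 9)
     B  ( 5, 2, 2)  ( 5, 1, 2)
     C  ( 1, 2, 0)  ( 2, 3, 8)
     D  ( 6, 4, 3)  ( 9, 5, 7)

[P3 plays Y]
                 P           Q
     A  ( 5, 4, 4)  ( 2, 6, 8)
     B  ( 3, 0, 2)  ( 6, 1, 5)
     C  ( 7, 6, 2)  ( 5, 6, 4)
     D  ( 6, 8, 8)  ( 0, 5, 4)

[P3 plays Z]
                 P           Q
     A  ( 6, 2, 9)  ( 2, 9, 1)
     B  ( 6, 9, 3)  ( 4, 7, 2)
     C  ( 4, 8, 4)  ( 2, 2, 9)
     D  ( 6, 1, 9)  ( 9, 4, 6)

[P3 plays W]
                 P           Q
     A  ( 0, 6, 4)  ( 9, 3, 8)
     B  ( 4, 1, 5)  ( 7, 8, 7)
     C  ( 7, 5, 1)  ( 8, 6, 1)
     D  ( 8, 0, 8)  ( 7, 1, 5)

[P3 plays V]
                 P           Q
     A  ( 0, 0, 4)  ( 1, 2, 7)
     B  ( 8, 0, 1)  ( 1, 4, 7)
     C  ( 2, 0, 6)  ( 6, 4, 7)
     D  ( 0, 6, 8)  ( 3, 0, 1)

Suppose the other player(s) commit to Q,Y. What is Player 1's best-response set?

u_1(A vs Q,Y) = 2
u_1(B vs Q,Y) = 6
u_1(C vs Q,Y) = 5
u_1(D vs Q,Y) = 0
max payoff 6 at {B}

argmax u_1 = {B}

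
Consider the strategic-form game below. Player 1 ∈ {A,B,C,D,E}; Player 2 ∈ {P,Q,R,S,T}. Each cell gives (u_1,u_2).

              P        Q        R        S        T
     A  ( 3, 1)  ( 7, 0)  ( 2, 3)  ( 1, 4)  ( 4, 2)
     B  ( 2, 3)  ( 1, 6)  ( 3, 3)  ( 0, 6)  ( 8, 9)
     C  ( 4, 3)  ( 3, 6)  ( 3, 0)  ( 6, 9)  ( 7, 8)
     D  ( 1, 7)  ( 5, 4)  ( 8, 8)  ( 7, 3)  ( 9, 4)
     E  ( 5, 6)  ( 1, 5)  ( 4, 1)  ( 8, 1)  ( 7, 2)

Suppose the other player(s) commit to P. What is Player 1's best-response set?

BR_1 = {E}

u_1(A vs P) = 3
u_1(B vs P) = 2
u_1(C vs P) = 4
u_1(D vs P) = 1
u_1(E vs P) = 5
max payoff 5 at {E}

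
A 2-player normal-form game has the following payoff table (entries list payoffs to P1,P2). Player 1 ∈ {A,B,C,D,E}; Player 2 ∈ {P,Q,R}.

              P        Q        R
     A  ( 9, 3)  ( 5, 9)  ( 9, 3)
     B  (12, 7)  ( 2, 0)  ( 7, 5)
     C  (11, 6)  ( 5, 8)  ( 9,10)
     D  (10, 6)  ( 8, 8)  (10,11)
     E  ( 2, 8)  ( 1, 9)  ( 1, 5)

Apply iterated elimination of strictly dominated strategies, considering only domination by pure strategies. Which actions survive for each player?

P1 drop A (D beats it: P:10>9 Q:8>5 R:10>9)
P1 drop E (B beats it: P:12>2 Q:2>1 R:7>1)
P2 drop Q (R beats it: B:5>0 C:10>8 D:11>8)
P1→{B,C,D} P2→{P,R}

IESDS → P1:{B,C,D} P2:{P,R}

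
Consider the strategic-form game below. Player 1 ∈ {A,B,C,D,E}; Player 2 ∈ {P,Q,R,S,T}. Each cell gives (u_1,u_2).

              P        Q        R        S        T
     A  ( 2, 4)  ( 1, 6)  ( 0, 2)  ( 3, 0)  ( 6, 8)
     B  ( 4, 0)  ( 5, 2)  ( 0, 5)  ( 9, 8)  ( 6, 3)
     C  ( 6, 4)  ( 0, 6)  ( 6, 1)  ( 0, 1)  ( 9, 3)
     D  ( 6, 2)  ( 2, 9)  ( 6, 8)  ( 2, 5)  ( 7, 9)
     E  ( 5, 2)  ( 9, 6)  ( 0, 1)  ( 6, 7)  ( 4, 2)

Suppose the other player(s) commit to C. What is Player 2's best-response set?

u_2(P vs C) = 4
u_2(Q vs C) = 6
u_2(R vs C) = 1
u_2(S vs C) = 1
u_2(T vs C) = 3
max payoff 6 at {Q}

argmax u_2 = {Q}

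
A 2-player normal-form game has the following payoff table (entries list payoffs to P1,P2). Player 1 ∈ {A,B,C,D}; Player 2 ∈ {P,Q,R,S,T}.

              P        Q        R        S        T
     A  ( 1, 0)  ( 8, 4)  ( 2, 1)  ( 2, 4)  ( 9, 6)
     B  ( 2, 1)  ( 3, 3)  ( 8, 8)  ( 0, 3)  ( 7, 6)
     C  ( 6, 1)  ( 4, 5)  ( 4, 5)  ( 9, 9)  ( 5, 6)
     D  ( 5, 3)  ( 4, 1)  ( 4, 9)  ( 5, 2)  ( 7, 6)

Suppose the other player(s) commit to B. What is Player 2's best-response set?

u_2(P vs B) = 1
u_2(Q vs B) = 3
u_2(R vs B) = 8
u_2(S vs B) = 3
u_2(T vs B) = 6
max payoff 8 at {R}

argmax u_2 = {R}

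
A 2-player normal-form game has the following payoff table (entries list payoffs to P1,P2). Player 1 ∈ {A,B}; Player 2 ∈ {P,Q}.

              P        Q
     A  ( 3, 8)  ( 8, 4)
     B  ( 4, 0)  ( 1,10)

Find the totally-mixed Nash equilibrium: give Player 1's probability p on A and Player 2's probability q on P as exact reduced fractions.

P1 mixes 5/7 on A; P2 mixes 7/8 on P

P1 indiff ⇒ q·3+(1-q)·8 = q·4+(1-q)·1 ⇒ q(-1) = (1-q)(-7) ⇒ q = 7/8
P2 indiff ⇒ p·8+(1-p)·0 = p·4+(1-p)·10 ⇒ p(4) = (1-p)(10) ⇒ p = 5/7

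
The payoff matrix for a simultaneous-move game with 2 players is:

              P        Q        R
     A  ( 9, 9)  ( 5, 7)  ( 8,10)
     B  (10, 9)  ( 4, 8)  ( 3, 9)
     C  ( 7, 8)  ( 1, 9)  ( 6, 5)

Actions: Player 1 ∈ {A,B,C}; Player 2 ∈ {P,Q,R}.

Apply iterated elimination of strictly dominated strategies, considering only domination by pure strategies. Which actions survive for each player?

IESDS → P1:{A,B} P2:{P,R}

P1 drop C (A beats it: P:9>7 Q:5>1 R:8>6)
P2 drop Q (P beats it: A:9>7 B:9>8)
P1→{A,B} P2→{P,R}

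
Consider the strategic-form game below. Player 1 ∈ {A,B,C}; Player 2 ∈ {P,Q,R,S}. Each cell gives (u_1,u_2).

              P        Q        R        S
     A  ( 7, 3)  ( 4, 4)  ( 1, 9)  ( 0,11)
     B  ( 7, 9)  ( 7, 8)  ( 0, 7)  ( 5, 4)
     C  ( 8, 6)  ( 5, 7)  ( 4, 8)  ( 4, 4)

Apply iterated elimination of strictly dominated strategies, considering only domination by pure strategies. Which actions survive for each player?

IESDS → P1:{B,C} P2:{P,Q,R}

P1 drop A (C beats it: P:8>7 Q:5>4 R:4>1 S:4>0)
P2 drop S (P beats it: B:9>4 C:6>4)
P1→{B,C} P2→{P,Q,R}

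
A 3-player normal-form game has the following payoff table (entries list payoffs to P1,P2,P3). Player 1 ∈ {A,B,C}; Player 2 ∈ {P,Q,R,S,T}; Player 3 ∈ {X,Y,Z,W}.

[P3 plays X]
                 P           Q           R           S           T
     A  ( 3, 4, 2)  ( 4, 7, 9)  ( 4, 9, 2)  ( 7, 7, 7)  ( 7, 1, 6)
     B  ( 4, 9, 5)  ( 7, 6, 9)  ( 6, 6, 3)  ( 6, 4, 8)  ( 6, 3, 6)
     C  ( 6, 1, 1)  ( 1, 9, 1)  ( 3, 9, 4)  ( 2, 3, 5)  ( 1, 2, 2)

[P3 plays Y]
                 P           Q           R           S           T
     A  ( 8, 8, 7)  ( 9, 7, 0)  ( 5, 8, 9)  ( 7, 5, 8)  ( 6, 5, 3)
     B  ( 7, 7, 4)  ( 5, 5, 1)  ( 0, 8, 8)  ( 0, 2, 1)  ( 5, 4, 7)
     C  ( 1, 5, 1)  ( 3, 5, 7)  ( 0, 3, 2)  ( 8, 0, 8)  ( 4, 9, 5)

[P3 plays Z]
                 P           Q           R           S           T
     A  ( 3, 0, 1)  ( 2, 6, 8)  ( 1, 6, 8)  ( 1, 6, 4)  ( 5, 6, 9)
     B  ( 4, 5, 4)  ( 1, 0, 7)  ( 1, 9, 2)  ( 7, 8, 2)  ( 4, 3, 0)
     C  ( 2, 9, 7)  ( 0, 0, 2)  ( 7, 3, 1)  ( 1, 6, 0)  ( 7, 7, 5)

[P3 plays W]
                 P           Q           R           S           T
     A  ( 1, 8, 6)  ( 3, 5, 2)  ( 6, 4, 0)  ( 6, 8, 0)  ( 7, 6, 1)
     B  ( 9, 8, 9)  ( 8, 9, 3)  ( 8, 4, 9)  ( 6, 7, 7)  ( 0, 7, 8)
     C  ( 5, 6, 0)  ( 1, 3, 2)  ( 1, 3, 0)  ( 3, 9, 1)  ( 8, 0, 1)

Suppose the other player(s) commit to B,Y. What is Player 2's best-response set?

u_2(P vs B,Y) = 7
u_2(Q vs B,Y) = 5
u_2(R vs B,Y) = 8
u_2(S vs B,Y) = 2
u_2(T vs B,Y) = 4
max payoff 8 at {R}

argmax u_2 = {R}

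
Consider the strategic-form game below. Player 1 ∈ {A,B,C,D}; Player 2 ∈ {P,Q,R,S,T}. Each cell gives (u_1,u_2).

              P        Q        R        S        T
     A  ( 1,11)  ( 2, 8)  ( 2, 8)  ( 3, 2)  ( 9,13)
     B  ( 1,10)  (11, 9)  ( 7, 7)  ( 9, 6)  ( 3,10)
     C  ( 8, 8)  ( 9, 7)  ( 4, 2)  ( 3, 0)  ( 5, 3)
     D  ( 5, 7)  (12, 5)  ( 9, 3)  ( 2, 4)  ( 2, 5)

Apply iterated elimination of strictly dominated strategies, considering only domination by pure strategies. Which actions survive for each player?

Remaining: P1:{A,C} P2:{P,T}

P2 drop Q (P beats it: A:11>8 B:10>9 C:8>7 D:7>5)
P2 drop R (P beats it: A:11>8 B:10>7 C:8>2 D:7>3)
P1 drop D (C beats it: P:8>5 S:3>2 T:5>2)
P2 drop S (P beats it: A:11>2 B:10>6 C:8>0)
P1 drop B (C beats it: P:8>1 T:5>3)
P1→{A,C} P2→{P,T}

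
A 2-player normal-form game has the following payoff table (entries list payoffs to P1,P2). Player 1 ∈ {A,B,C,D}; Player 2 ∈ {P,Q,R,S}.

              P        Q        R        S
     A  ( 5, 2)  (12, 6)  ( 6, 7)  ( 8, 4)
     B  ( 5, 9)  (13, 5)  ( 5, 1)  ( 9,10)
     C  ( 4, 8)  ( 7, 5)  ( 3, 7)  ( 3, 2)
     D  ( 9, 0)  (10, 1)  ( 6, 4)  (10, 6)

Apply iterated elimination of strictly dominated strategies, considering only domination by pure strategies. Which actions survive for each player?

IESDS → P1:{A,B,D} P2:{Q,R,S}

P1 drop C (A beats it: P:5>4 Q:12>7 R:6>3 S:8>3)
P2 drop P (S beats it: A:4>2 B:10>9 D:6>0)
P1→{A,B,D} P2→{Q,R,S}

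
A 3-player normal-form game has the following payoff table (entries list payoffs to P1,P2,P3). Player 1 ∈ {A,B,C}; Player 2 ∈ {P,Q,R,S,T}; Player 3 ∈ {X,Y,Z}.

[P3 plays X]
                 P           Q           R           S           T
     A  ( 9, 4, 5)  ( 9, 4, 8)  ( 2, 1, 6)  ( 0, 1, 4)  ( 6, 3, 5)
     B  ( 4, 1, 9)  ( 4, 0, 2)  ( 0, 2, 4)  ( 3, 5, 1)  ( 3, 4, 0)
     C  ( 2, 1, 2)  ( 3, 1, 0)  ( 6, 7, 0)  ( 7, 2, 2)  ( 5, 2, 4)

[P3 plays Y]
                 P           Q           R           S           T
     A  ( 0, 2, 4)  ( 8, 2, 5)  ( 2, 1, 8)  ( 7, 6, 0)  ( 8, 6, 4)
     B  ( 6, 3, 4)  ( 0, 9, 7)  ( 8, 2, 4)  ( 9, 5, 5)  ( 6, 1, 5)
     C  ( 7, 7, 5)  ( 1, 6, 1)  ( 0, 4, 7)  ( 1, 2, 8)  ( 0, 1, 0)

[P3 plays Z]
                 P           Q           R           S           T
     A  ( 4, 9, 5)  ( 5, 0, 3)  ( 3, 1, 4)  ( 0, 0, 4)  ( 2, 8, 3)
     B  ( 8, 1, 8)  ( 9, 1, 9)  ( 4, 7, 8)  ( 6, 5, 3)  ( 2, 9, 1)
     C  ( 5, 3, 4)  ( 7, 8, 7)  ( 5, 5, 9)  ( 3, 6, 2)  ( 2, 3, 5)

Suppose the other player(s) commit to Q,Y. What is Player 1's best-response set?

BR_1 = {A}

u_1(A vs Q,Y) = 8
u_1(B vs Q,Y) = 0
u_1(C vs Q,Y) = 1
max payoff 8 at {A}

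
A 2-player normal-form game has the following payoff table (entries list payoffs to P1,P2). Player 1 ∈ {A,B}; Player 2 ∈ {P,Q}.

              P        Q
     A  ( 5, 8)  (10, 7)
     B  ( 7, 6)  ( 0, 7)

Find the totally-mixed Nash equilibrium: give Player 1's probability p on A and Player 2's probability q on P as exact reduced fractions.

(p,q) = (1/2, 5/6)

P1 indiff ⇒ q·5+(1-q)·10 = q·7+(1-q)·0 ⇒ q(-2) = (1-q)(-10) ⇒ q = 5/6
P2 indiff ⇒ p·8+(1-p)·6 = p·7+(1-p)·7 ⇒ p(1) = (1-p)(1) ⇒ p = 1/2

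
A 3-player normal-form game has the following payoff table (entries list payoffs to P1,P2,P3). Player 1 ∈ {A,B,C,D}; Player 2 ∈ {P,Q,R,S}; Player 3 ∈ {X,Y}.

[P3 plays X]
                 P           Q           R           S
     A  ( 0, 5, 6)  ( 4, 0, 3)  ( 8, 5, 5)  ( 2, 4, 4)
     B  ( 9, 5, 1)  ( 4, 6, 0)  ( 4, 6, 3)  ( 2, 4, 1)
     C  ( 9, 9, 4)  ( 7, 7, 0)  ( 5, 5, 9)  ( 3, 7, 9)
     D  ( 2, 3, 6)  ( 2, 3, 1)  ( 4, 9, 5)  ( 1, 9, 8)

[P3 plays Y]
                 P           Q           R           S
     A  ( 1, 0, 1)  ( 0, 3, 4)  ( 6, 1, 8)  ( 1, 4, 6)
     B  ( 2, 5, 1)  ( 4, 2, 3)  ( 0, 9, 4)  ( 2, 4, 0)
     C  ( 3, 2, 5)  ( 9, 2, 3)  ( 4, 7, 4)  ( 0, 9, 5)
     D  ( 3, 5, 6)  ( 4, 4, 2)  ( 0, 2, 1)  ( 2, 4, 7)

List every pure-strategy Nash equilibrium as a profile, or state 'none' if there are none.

(A,P,X): not NE [P1→C gives 9>0]
(A,P,Y): not NE [P1→D gives 3>1; P2→S gives 4>0; P3→X gives 6>1]
(A,Q,X): not NE [P1→C gives 7>4; P2→R gives 5>0; P3→Y gives 4>3]
(A,Q,Y): not NE [P1→C gives 9>0; P2→S gives 4>3]
(A,R,X): not NE [P3→Y gives 8>5]
(A,R,Y): not NE [P2→S gives 4>1]
(A,S,X): not NE [P1→C gives 3>2; P2→R gives 5>4; P3→Y gives 6>4]
(A,S,Y): not NE [P1→D gives 2>1]
(B,P,X): not NE [P2→R gives 6>5]
(B,P,Y): not NE [P1→D gives 3>2; P2→R gives 9>5]
(B,Q,X): not NE [P1→C gives 7>4; P3→Y gives 3>0]
(B,Q,Y): not NE [P1→C gives 9>4; P2→R gives 9>2]
(B,R,X): not NE [P1→A gives 8>4; P3→Y gives 4>3]
(B,R,Y): not NE [P1→A gives 6>0]
(B,S,X): not NE [P1→C gives 3>2; P2→R gives 6>4]
(B,S,Y): not NE [P2→R gives 9>4; P3→X gives 1>0]
(C,P,X): not NE [P3→Y gives 5>4]
(C,P,Y): not NE [P2→S gives 9>2]
(C,Q,X): not NE [P2→P gives 9>7; P3→Y gives 3>0]
(C,Q,Y): not NE [P2→S gives 9>2]
(C,R,X): not NE [P1→A gives 8>5; P2→P gives 9>5]
(C,R,Y): not NE [P1→A gives 6>4; P2→S gives 9>7; P3→X gives 9>4]
(C,S,X): not NE [P2→P gives 9>7]
(C,S,Y): not NE [P1→D gives 2>0; P3→X gives 9>5]
(D,P,X): not NE [P1→C gives 9>2; P2→S gives 9>3]
(D,P,Y): NE
(D,Q,X): not NE [P1→C gives 7>2; P2→S gives 9>3; P3→Y gives 2>1]
(D,Q,Y): not NE [P1→C gives 9>4; P2→P gives 5>4]
(D,R,X): not NE [P1→A gives 8>4]
(D,R,Y): not NE [P1→A gives 6>0; P2→P gives 5>2; P3→X gives 5>1]
(D,S,X): not NE [P1→C gives 3>1]
(D,S,Y): not NE [P2→P gives 5>4; P3→X gives 8>7]

Nash profiles: (D,P,Y)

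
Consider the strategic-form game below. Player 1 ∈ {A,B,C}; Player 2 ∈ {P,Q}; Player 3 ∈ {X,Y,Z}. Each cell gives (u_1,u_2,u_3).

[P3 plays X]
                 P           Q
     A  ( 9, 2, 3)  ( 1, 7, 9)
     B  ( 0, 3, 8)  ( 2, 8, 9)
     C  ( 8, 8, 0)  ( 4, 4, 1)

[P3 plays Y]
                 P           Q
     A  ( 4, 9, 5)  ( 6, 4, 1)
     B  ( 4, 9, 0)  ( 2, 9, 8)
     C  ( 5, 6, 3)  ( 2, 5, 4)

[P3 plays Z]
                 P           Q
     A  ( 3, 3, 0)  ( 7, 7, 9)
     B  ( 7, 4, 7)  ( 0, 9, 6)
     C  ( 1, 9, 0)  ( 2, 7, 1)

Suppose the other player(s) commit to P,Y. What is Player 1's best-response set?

u_1(A vs P,Y) = 4
u_1(B vs P,Y) = 4
u_1(C vs P,Y) = 5
max payoff 5 at {C}

P1 best: {C}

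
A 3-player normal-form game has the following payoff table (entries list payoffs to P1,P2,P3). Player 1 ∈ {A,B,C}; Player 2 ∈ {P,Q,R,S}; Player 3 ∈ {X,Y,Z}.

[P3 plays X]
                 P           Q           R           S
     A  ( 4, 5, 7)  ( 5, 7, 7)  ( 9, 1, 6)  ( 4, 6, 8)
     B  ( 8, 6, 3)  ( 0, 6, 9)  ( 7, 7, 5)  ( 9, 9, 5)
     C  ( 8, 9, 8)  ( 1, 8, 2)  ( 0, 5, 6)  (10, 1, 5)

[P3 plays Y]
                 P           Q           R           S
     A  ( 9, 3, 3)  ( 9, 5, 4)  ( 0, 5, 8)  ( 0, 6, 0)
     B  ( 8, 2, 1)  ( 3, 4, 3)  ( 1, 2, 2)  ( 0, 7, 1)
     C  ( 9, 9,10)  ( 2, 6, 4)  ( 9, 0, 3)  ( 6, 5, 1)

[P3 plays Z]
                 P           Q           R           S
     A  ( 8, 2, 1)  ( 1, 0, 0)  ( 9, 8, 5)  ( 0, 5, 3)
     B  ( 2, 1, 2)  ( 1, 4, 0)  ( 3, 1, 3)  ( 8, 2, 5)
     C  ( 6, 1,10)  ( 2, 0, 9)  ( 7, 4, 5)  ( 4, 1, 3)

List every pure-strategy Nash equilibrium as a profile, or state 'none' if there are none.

PSNE = {(A,Q,X), (C,P,Y)}

(A,P,X): not NE [P1→C gives 8>4; P2→Q gives 7>5]
(A,P,Y): not NE [P2→S gives 6>3; P3→X gives 7>3]
(A,P,Z): not NE [P2→R gives 8>2; P3→X gives 7>1]
(A,Q,X): NE
(A,Q,Y): not NE [P2→S gives 6>5; P3→X gives 7>4]
(A,Q,Z): not NE [P1→C gives 2>1; P2→R gives 8>0; P3→X gives 7>0]
(A,R,X): not NE [P2→Q gives 7>1; P3→Y gives 8>6]
(A,R,Y): not NE [P1→C gives 9>0; P2→S gives 6>5]
(A,R,Z): not NE [P3→Y gives 8>5]
(A,S,X): not NE [P1→C gives 10>4; P2→Q gives 7>6]
(A,S,Y): not NE [P1→C gives 6>0; P3→X gives 8>0]
(A,S,Z): not NE [P1→B gives 8>0; P2→R gives 8>5; P3→X gives 8>3]
(B,P,X): not NE [P2→S gives 9>6]
(B,P,Y): not NE [P1→C gives 9>8; P2→S gives 7>2; P3→X gives 3>1]
(B,P,Z): not NE [P1→A gives 8>2; P2→Q gives 4>1; P3→X gives 3>2]
(B,Q,X): not NE [P1→A gives 5>0; P2→S gives 9>6]
(B,Q,Y): not NE [P1→A gives 9>3; P2→S gives 7>4; P3→X gives 9>3]
(B,Q,Z): not NE [P1→C gives 2>1; P3→X gives 9>0]
(B,R,X): not NE [P1→A gives 9>7; P2→S gives 9>7]
(B,R,Y): not NE [P1→C gives 9>1; P2→S gives 7>2; P3→X gives 5>2]
(B,R,Z): not NE [P1→A gives 9>3; P2→Q gives 4>1; P3→X gives 5>3]
(B,S,X): not NE [P1→C gives 10>9]
(B,S,Y): not NE [P1→C gives 6>0; P3→Z gives 5>1]
(B,S,Z): not NE [P2→Q gives 4>2]
(C,P,X): not NE [P3→Z gives 10>8]
(C,P,Y): NE
(C,P,Z): not NE [P1→A gives 8>6; P2→R gives 4>1]
(C,Q,X): not NE [P1→A gives 5>1; P2→P gives 9>8; P3→Z gives 9>2]
(C,Q,Y): not NE [P1→A gives 9>2; P2→P gives 9>6; P3→Z gives 9>4]
(C,Q,Z): not NE [P2→R gives 4>0]
(C,R,X): not NE [P1→A gives 9>0; P2→P gives 9>5]
(C,R,Y): not NE [P2→P gives 9>0; P3→X gives 6>3]
(C,R,Z): not NE [P1→A gives 9>7; P3→X gives 6>5]
(C,S,X): not NE [P2→P gives 9>1]
(C,S,Y): not NE [P2→P gives 9>5; P3→X gives 5>1]
(C,S,Z): not NE [P1→B gives 8>4; P2→R gives 4>1; P3→X gives 5>3]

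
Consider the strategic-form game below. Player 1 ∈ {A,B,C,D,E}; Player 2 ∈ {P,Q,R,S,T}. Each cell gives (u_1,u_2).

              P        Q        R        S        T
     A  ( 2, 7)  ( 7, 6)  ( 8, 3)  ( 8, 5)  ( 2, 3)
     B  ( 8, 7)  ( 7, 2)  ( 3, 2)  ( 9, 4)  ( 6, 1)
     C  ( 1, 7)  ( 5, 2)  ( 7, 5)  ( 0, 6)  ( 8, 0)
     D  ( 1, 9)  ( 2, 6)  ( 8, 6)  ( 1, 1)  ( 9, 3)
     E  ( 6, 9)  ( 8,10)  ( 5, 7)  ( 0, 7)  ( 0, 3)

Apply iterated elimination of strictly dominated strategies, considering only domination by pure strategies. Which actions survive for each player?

P2 drop R (P beats it: A:7>3 B:7>2 C:7>5 D:9>6 E:9>7)
P2 drop S (P beats it: A:7>5 B:7>4 C:7>6 D:9>1 E:9>7)
P2 drop T (P beats it: A:7>3 B:7>1 C:7>0 D:9>3 E:9>3)
P1 drop A (E beats it: P:6>2 Q:8>7)
P1 drop C (B beats it: P:8>1 Q:7>5)
P1 drop D (B beats it: P:8>1 Q:7>2)
P1→{B,E} P2→{P,Q}

IESDS → P1:{B,E} P2:{P,Q}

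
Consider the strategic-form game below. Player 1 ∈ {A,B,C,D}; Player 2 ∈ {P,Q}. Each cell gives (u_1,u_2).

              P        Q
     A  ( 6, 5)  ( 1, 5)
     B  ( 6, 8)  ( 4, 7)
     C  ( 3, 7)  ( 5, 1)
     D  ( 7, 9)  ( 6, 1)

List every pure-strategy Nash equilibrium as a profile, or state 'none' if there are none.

PSNE = {(D,P)}

(A,P): not NE [P1→D gives 7>6]
(A,Q): not NE [P1→D gives 6>1]
(B,P): not NE [P1→D gives 7>6]
(B,Q): not NE [P1→D gives 6>4; P2→P gives 8>7]
(C,P): not NE [P1→D gives 7>3]
(C,Q): not NE [P1→D gives 6>5; P2→P gives 7>1]
(D,P): NE
(D,Q): not NE [P2→P gives 9>1]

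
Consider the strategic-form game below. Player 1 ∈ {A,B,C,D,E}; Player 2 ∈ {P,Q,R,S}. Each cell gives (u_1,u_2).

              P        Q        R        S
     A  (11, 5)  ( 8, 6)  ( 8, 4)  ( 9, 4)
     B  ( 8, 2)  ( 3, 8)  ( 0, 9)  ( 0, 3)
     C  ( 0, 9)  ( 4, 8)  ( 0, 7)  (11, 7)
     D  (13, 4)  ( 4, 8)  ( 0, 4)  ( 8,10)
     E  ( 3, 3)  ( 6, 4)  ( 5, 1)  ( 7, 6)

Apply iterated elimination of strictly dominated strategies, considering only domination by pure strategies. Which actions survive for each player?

P1 drop B (A beats it: P:11>8 Q:8>3 R:8>0 S:9>0)
P1 drop E (A beats it: P:11>3 Q:8>6 R:8>5 S:9>7)
P2 drop R (Q beats it: A:6>4 C:8>7 D:8>4)
P1→{A,C,D} P2→{P,Q,S}

Remaining: P1:{A,C,D} P2:{P,Q,S}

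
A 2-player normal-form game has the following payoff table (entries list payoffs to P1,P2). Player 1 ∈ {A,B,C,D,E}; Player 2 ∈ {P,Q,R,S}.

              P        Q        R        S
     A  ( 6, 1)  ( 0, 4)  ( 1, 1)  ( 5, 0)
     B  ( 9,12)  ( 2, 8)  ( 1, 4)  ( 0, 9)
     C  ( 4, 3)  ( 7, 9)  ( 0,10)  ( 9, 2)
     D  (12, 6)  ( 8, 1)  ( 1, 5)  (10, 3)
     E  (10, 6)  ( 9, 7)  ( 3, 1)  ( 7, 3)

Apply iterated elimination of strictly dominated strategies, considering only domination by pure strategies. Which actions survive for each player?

P1 drop A (E beats it: P:10>6 Q:9>0 R:3>1 S:7>5)
P1 drop B (E beats it: P:10>9 Q:9>2 R:3>1 S:7>0)
P1 drop C (D beats it: P:12>4 Q:8>7 R:1>0 S:10>9)
P2 drop R (P beats it: D:6>5 E:6>1)
P2 drop S (P beats it: D:6>3 E:6>3)
P1→{D,E} P2→{P,Q}

IESDS → P1:{D,E} P2:{P,Q}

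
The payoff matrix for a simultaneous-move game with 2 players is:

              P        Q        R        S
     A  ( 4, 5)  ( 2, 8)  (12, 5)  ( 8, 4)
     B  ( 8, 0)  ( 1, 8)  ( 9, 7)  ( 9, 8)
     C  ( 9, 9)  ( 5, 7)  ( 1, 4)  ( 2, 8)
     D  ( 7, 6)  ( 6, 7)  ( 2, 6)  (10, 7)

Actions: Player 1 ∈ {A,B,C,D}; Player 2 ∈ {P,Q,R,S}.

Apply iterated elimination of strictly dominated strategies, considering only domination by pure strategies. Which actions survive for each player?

Remaining: P1:{B,C,D} P2:{P,Q,S}

P2 drop R (Q beats it: A:8>5 B:8>7 C:7>4 D:7>6)
P1 drop A (D beats it: P:7>4 Q:6>2 S:10>8)
P1→{B,C,D} P2→{P,Q,S}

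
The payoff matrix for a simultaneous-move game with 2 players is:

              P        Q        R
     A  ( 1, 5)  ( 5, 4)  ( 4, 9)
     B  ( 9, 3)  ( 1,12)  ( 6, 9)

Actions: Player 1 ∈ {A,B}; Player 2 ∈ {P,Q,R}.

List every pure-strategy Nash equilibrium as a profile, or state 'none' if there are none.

PSNE: ∅

(A,P): not NE [P1→B gives 9>1; P2→R gives 9>5]
(A,Q): not NE [P2→R gives 9>4]
(A,R): not NE [P1→B gives 6>4]
(B,P): not NE [P2→Q gives 12>3]
(B,Q): not NE [P1→A gives 5>1]
(B,R): not NE [P2→Q gives 12>9]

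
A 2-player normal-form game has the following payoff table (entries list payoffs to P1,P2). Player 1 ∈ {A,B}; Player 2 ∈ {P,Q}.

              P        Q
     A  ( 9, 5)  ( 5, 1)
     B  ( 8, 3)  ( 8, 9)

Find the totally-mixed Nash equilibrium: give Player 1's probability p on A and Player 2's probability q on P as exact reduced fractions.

(p,q) = (3/5, 3/4)

P1 indiff ⇒ q·9+(1-q)·5 = q·8+(1-q)·8 ⇒ q(1) = (1-q)(3) ⇒ q = 3/4
P2 indiff ⇒ p·5+(1-p)·3 = p·1+(1-p)·9 ⇒ p(4) = (1-p)(6) ⇒ p = 3/5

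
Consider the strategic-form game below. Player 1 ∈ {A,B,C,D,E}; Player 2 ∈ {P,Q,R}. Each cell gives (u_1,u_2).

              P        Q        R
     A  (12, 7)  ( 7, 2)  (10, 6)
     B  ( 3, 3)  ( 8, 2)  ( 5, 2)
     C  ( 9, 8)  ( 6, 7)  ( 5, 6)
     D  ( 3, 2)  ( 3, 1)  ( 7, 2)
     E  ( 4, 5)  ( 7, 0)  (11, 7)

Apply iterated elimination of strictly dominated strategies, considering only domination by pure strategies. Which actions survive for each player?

P1 drop C (A beats it: P:12>9 Q:7>6 R:10>5)
P1 drop D (A beats it: P:12>3 Q:7>3 R:10>7)
P2 drop Q (P beats it: A:7>2 B:3>2 E:5>0)
P1 drop B (A beats it: P:12>3 R:10>5)
P1→{A,E} P2→{P,R}

Survivors P1:{A,E} P2:{P,R}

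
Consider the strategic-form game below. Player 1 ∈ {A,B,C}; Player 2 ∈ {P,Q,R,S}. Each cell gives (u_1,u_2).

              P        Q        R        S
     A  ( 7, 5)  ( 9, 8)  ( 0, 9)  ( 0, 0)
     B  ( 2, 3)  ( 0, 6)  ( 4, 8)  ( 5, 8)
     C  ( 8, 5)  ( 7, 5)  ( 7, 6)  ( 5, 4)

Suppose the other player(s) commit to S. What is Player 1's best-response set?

BR_1 = {B,C}

u_1(A vs S) = 0
u_1(B vs S) = 5
u_1(C vs S) = 5
max payoff 5 at {B,C}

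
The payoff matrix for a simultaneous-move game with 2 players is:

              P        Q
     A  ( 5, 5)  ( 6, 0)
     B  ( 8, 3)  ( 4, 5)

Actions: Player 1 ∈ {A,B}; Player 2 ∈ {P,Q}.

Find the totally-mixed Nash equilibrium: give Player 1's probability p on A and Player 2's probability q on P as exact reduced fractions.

P1 indiff ⇒ q·5+(1-q)·6 = q·8+(1-q)·4 ⇒ q(-3) = (1-q)(-2) ⇒ q = 2/5
P2 indiff ⇒ p·5+(1-p)·3 = p·0+(1-p)·5 ⇒ p(5) = (1-p)(2) ⇒ p = 2/7

(p,q) = (2/7, 2/5)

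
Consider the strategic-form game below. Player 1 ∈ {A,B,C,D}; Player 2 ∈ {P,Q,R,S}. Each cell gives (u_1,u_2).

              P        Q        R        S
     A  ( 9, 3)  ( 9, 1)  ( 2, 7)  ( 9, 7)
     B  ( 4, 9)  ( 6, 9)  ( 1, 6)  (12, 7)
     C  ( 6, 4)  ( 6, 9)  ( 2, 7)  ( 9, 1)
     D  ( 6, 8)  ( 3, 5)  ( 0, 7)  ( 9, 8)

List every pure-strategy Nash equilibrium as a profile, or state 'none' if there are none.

(A,P): not NE [P2→S gives 7>3]
(A,Q): not NE [P2→S gives 7>1]
(A,R): NE
(A,S): not NE [P1→B gives 12>9]
(B,P): not NE [P1→A gives 9>4]
(B,Q): not NE [P1→A gives 9>6]
(B,R): not NE [P1→C gives 2>1; P2→Q gives 9>6]
(B,S): not NE [P2→Q gives 9>7]
(C,P): not NE [P1→A gives 9>6; P2→Q gives 9>4]
(C,Q): not NE [P1→A gives 9>6]
(C,R): not NE [P2→Q gives 9>7]
(C,S): not NE [P1→B gives 12>9; P2→Q gives 9>1]
(D,P): not NE [P1→A gives 9>6]
(D,Q): not NE [P1→A gives 9>3; P2→S gives 8>5]
(D,R): not NE [P1→C gives 2>0; P2→S gives 8>7]
(D,S): not NE [P1→B gives 12>9]

Nash profiles: (A,R)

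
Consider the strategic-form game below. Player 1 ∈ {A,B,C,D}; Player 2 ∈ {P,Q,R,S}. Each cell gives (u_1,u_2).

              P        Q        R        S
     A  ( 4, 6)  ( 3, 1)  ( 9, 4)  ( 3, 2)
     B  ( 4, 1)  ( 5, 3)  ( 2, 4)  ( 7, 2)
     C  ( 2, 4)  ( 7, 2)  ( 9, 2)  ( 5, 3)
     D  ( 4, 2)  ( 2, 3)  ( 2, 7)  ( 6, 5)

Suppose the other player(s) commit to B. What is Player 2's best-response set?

P2 best: {R}

u_2(P vs B) = 1
u_2(Q vs B) = 3
u_2(R vs B) = 4
u_2(S vs B) = 2
max payoff 4 at {R}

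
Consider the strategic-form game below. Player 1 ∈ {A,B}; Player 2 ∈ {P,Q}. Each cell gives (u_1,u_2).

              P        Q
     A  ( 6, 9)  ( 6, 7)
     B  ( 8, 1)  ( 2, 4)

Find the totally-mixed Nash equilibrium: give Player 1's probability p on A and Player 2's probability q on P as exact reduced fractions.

P1 mixes 3/5 on A; P2 mixes 2/3 on P

P1 indiff ⇒ q·6+(1-q)·6 = q·8+(1-q)·2 ⇒ q(-2) = (1-q)(-4) ⇒ q = 2/3
P2 indiff ⇒ p·9+(1-p)·1 = p·7+(1-p)·4 ⇒ p(2) = (1-p)(3) ⇒ p = 3/5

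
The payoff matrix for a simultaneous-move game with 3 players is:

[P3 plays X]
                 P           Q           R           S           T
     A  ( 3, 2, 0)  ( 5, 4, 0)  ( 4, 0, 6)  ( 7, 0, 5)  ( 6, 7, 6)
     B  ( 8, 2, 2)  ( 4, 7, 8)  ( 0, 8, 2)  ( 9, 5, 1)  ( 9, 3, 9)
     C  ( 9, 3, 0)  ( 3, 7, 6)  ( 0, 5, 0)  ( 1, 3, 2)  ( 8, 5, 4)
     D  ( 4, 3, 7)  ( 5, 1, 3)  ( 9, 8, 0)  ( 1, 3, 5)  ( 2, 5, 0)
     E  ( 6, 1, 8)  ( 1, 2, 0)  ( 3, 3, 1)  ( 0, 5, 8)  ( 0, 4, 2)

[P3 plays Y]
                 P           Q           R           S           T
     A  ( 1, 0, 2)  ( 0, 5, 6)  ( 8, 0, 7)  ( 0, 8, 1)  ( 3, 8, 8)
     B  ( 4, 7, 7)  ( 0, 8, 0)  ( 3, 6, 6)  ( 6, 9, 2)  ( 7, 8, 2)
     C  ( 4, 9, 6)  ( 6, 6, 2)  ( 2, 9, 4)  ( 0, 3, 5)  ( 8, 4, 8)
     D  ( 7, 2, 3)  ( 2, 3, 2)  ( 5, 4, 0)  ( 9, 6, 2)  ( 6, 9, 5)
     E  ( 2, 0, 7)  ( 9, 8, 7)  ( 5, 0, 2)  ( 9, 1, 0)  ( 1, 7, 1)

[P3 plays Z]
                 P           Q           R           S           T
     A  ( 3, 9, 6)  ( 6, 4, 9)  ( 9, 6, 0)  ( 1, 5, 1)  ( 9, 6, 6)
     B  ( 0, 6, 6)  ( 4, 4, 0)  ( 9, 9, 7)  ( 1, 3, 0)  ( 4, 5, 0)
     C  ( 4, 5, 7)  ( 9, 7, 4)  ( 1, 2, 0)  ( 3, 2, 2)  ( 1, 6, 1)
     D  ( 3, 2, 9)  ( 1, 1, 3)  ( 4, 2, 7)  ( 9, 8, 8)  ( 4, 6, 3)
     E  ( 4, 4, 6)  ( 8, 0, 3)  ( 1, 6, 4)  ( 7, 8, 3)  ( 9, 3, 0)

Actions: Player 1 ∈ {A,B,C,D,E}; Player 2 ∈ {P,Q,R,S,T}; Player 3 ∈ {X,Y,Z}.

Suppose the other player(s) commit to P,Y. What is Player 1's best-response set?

u_1(A vs P,Y) = 1
u_1(B vs P,Y) = 4
u_1(C vs P,Y) = 4
u_1(D vs P,Y) = 7
u_1(E vs P,Y) = 2
max payoff 7 at {D}

argmax u_1 = {D}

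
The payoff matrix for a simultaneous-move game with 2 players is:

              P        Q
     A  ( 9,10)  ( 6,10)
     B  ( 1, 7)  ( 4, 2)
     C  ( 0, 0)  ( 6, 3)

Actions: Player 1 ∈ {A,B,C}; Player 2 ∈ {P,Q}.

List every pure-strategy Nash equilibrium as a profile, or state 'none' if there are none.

(A,P): NE
(A,Q): NE
(B,P): not NE [P1→A gives 9>1]
(B,Q): not NE [P1→C gives 6>4; P2→P gives 7>2]
(C,P): not NE [P1→A gives 9>0; P2→Q gives 3>0]
(C,Q): NE

Nash profiles: (A,P), (A,Q), (C,Q)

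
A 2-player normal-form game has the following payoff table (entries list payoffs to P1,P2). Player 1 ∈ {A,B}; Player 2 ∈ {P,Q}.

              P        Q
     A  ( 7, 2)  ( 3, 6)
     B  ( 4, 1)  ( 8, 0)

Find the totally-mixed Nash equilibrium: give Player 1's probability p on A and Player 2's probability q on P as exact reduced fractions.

P1 indiff ⇒ q·7+(1-q)·3 = q·4+(1-q)·8 ⇒ q(3) = (1-q)(5) ⇒ q = 5/8
P2 indiff ⇒ p·2+(1-p)·1 = p·6+(1-p)·0 ⇒ p(-4) = (1-p)(-1) ⇒ p = 1/5

P1 mixes 1/5 on A; P2 mixes 5/8 on P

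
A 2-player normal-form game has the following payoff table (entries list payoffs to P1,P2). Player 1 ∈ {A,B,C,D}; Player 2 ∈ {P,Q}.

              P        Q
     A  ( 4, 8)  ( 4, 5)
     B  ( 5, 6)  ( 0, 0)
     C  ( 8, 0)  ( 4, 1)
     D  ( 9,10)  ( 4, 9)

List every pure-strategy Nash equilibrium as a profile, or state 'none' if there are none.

Nash profiles: (C,Q), (D,P)

(A,P): not NE [P1→D gives 9>4]
(A,Q): not NE [P2→P gives 8>5]
(B,P): not NE [P1→D gives 9>5]
(B,Q): not NE [P1→D gives 4>0; P2→P gives 6>0]
(C,P): not NE [P1→D gives 9>8; P2→Q gives 1>0]
(C,Q): NE
(D,P): NE
(D,Q): not NE [P2→P gives 10>9]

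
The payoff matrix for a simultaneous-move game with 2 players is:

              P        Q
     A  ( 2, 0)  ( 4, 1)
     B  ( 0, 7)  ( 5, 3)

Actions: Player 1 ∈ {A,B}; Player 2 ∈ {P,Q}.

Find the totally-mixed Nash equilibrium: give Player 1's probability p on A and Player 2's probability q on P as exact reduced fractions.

P1 indiff ⇒ q·2+(1-q)·4 = q·0+(1-q)·5 ⇒ q(2) = (1-q)(1) ⇒ q = 1/3
P2 indiff ⇒ p·0+(1-p)·7 = p·1+(1-p)·3 ⇒ p(-1) = (1-p)(-4) ⇒ p = 4/5

P1 mixes 4/5 on A; P2 mixes 1/3 on P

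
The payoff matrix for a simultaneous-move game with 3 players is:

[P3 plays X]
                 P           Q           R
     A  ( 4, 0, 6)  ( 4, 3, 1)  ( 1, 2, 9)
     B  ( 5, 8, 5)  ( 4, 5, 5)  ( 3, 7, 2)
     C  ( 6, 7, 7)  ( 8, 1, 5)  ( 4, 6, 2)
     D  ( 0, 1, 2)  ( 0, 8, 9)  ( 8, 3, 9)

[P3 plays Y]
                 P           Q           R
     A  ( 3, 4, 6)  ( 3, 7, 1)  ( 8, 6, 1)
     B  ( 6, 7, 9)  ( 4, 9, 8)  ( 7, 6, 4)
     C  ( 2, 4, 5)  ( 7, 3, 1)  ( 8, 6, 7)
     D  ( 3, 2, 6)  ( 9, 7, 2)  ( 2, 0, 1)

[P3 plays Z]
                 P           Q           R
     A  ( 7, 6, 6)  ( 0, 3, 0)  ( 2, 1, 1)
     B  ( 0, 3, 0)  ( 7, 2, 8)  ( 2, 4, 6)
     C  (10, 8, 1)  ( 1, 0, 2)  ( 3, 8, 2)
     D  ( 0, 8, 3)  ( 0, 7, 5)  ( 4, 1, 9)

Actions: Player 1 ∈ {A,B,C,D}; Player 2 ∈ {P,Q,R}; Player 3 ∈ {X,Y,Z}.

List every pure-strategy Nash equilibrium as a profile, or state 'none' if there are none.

Nash profiles: (C,P,X), (C,R,Y)

(A,P,X): not NE [P1→C gives 6>4; P2→Q gives 3>0]
(A,P,Y): not NE [P1→B gives 6>3; P2→Q gives 7>4]
(A,P,Z): not NE [P1→C gives 10>7]
(A,Q,X): not NE [P1→C gives 8>4]
(A,Q,Y): not NE [P1→D gives 9>3]
(A,Q,Z): not NE [P1→B gives 7>0; P2→P gives 6>3; P3→Y gives 1>0]
(A,R,X): not NE [P1→D gives 8>1; P2→Q gives 3>2]
(A,R,Y): not NE [P2→Q gives 7>6; P3→X gives 9>1]
(A,R,Z): not NE [P1→D gives 4>2; P2→P gives 6>1; P3→X gives 9>1]
(B,P,X): not NE [P1→C gives 6>5; P3→Y gives 9>5]
(B,P,Y): not NE [P2→Q gives 9>7]
(B,P,Z): not NE [P1→C gives 10>0; P2→R gives 4>3; P3→Y gives 9>0]
(B,Q,X): not NE [P1→C gives 8>4; P2→P gives 8>5; P3→Z gives 8>5]
(B,Q,Y): not NE [P1→D gives 9>4]
(B,Q,Z): not NE [P2→R gives 4>2]
(B,R,X): not NE [P1→D gives 8>3; P2→P gives 8>7; P3→Z gives 6>2]
(B,R,Y): not NE [P1→C gives 8>7; P2→Q gives 9>6; P3→Z gives 6>4]
(B,R,Z): not NE [P1→D gives 4>2]
(C,P,X): NE
(C,P,Y): not NE [P1→B gives 6>2; P2→R gives 6>4; P3→X gives 7>5]
(C,P,Z): not NE [P3→X gives 7>1]
(C,Q,X): not NE [P2→P gives 7>1]
(C,Q,Y): not NE [P1→D gives 9>7; P2→R gives 6>3; P3→X gives 5>1]
(C,Q,Z): not NE [P1→B gives 7>1; P2→R gives 8>0; P3→X gives 5>2]
(C,R,X): not NE [P1→D gives 8>4; P2→P gives 7>6; P3→Y gives 7>2]
(C,R,Y): NE
(C,R,Z): not NE [P1→D gives 4>3; P3→Y gives 7>2]
(D,P,X): not NE [P1→C gives 6>0; P2→Q gives 8>1; P3→Y gives 6>2]
(D,P,Y): not NE [P1→B gives 6>3; P2→Q gives 7>2]
(D,P,Z): not NE [P1→C gives 10>0; P3→Y gives 6>3]
(D,Q,X): not NE [P1→C gives 8>0]
(D,Q,Y): not NE [P3→X gives 9>2]
(D,Q,Z): not NE [P1→B gives 7>0; P2→P gives 8>7; P3→X gives 9>5]
(D,R,X): not NE [P2→Q gives 8>3]
(D,R,Y): not NE [P1→C gives 8>2; P2→Q gives 7>0; P3→Z gives 9>1]
(D,R,Z): not NE [P2→P gives 8>1]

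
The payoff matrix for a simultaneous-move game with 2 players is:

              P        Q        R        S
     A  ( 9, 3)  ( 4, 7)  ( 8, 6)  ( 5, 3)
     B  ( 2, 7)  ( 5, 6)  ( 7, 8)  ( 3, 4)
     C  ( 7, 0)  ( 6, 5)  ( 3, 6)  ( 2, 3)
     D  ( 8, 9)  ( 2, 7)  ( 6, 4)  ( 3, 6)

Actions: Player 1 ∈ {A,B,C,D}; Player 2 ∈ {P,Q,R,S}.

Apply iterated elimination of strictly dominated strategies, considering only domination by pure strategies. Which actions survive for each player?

P1 drop D (A beats it: P:9>8 Q:4>2 R:8>6 S:5>3)
P2 drop P (R beats it: A:6>3 B:8>7 C:6>0)
P2 drop S (Q beats it: A:7>3 B:6>4 C:5>3)
P1→{A,B,C} P2→{Q,R}

Survivors P1:{A,B,C} P2:{Q,R}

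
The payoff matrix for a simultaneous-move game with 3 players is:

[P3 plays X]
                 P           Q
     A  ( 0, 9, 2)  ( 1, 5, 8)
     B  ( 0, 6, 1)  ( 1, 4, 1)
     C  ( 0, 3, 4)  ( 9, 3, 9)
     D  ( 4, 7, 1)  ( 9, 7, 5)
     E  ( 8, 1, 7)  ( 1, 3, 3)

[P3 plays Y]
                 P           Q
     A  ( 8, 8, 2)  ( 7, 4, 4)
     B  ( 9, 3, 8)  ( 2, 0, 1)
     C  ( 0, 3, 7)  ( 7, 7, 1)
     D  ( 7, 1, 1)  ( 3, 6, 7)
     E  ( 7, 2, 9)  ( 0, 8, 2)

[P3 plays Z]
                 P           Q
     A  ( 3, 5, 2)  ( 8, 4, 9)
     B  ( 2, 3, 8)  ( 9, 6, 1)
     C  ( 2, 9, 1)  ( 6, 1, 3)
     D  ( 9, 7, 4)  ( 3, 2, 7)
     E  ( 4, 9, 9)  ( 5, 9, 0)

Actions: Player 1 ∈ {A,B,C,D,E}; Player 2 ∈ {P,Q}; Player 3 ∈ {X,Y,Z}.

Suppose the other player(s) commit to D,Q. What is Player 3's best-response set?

BR_3 = {Y,Z}

u_3(X vs D,Q) = 5
u_3(Y vs D,Q) = 7
u_3(Z vs D,Q) = 7
max payoff 7 at {Y,Z}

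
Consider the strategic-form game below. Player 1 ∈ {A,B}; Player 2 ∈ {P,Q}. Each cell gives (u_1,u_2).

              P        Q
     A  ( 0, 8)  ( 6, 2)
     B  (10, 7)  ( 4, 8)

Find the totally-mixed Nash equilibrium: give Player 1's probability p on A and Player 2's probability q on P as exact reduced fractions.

(p,q) = (1/7, 1/6)

P1 indiff ⇒ q·0+(1-q)·6 = q·10+(1-q)·4 ⇒ q(-10) = (1-q)(-2) ⇒ q = 1/6
P2 indiff ⇒ p·8+(1-p)·7 = p·2+(1-p)·8 ⇒ p(6) = (1-p)(1) ⇒ p = 1/7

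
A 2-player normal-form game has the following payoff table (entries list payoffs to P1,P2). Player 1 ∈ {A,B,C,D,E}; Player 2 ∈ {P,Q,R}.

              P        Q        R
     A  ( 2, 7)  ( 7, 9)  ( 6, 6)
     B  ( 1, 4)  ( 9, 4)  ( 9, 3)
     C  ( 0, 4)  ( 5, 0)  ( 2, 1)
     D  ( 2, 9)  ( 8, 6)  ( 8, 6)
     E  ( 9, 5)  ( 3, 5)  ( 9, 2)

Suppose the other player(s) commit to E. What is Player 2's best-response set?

u_2(P vs E) = 5
u_2(Q vs E) = 5
u_2(R vs E) = 2
max payoff 5 at {P,Q}

P2 best: {P,Q}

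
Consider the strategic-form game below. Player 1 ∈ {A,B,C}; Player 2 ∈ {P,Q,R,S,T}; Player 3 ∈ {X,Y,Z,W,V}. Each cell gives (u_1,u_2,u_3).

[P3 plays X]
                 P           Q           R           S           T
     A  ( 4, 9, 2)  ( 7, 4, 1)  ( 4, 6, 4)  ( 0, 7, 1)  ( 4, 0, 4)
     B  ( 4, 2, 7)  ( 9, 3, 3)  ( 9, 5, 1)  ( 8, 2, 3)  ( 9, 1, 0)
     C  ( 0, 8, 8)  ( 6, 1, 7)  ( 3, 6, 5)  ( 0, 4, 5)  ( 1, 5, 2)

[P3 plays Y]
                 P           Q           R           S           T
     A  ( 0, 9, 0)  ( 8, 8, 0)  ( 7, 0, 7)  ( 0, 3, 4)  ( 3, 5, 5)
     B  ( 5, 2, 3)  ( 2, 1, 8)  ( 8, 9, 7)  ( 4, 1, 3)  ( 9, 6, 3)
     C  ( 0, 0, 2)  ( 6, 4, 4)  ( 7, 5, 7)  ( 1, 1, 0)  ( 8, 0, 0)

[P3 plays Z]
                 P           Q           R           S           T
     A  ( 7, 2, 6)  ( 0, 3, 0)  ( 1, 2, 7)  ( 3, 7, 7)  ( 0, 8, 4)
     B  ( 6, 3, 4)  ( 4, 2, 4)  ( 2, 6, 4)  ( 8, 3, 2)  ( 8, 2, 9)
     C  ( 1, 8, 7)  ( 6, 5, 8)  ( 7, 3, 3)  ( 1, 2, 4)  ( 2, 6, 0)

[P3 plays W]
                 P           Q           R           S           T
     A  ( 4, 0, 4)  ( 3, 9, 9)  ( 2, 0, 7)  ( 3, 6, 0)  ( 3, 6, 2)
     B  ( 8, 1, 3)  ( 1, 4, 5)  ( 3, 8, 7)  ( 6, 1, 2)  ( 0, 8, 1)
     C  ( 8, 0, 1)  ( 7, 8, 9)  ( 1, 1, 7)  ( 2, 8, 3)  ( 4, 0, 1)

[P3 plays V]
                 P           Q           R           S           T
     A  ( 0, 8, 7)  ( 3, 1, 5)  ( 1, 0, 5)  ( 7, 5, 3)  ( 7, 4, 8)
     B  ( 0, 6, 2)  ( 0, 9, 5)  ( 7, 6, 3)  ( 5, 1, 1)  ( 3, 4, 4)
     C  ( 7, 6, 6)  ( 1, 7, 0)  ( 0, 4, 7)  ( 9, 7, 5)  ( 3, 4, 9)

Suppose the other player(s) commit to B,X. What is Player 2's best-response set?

P2 best: {R}

u_2(P vs B,X) = 2
u_2(Q vs B,X) = 3
u_2(R vs B,X) = 5
u_2(S vs B,X) = 2
u_2(T vs B,X) = 1
max payoff 5 at {R}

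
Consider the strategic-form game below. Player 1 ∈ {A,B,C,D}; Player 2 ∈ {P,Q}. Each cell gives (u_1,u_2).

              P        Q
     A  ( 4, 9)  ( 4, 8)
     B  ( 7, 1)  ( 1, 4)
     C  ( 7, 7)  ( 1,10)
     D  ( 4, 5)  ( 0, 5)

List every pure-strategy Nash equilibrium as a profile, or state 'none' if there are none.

Equilibria: none

(A,P): not NE [P1→C gives 7>4]
(A,Q): not NE [P2→P gives 9>8]
(B,P): not NE [P2→Q gives 4>1]
(B,Q): not NE [P1→A gives 4>1]
(C,P): not NE [P2→Q gives 10>7]
(C,Q): not NE [P1→A gives 4>1]
(D,P): not NE [P1→C gives 7>4]
(D,Q): not NE [P1→A gives 4>0]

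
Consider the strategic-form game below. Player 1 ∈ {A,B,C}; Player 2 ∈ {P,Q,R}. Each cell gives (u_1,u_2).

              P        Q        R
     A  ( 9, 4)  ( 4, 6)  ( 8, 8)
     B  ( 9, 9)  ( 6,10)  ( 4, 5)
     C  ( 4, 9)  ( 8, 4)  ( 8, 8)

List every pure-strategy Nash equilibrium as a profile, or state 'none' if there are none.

NE set: (A,R)

(A,P): not NE [P2→R gives 8>4]
(A,Q): not NE [P1→C gives 8>4; P2→R gives 8>6]
(A,R): NE
(B,P): not NE [P2→Q gives 10>9]
(B,Q): not NE [P1→C gives 8>6]
(B,R): not NE [P1→C gives 8>4; P2→Q gives 10>5]
(C,P): not NE [P1→B gives 9>4]
(C,Q): not NE [P2→P gives 9>4]
(C,R): not NE [P2→P gives 9>8]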